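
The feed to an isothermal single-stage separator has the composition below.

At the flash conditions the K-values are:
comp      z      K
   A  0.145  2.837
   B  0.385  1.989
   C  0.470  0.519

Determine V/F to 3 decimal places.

Material balance + equilibrium reduce to Σ zᵢ(Kᵢ−1)/(1+V/F(Kᵢ−1)) = 0.
g(0) = ΣzᵢKᵢ − 1 = 0.421 and g(1) = 1 − Σzᵢ/Kᵢ = -0.150, so a root lies in (0, 1).
Iterate (Newton) starting at V/F = 0.5:
  V/F = 0.500: g = 0.0960, g' = -0.490 → V/F = 0.696
  V/F = 0.696: g = 0.0027, g' = -0.472 → V/F = 0.701
Converged at V/F = 0.701.

V/F = 0.701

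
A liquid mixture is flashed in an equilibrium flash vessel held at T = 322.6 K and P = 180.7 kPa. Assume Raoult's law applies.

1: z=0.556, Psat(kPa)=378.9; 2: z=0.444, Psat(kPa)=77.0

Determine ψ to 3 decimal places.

ψ = 0.564

Raoult's law: Kᵢ = Pᵢˢᵃᵗ/P = Pᵢˢᵃᵗ/180.7.
  K_1 = 378.9/180.7 = 2.09685, K_2 = 77.0/180.7 = 0.42612
Let ψ = V/F and solve Σ zᵢ(Kᵢ−1)/(1+ψ(Kᵢ−1)) = 0.
Check two-phase: ΣzᵢKᵢ = 1.355 > 1 and Σzᵢ/Kᵢ = 1.307 > 1, so g(0) = 0.355 > 0 and g(1) = -0.307 < 0.
Binary case is linear: z₁(K₁−1)(1+ψ(K₂−1)) + z₂(K₂−1)(1+ψ(K₁−1)) = 0
⇒ ψ = [z₁(K₁−1)+z₂(K₂−1)] / [−(K₁−1)(K₂−1)] = 0.3550/0.6295 = 0.564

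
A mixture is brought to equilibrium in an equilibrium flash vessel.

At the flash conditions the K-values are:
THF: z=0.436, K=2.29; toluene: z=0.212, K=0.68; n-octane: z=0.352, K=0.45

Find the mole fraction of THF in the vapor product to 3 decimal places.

y_THF = 0.613

Let ψ = V/F and solve Σ zᵢ(Kᵢ−1)/(1+ψ(Kᵢ−1)) = 0.
Check two-phase: ΣzᵢKᵢ = 1.301 > 1 and Σzᵢ/Kᵢ = 1.284 > 1, so g(0) = 0.301 > 0 and g(1) = -0.284 < 0.
Newton iteration, ψ⁰ = 0.49:
  ψ = 0.490: g = -0.0009, g' = -0.502 → ψ = 0.488
Converged at ψ = 0.488.
Compositions from xᵢ = zᵢ/(1+ψ(Kᵢ−1)), yᵢ = Kᵢxᵢ:
  THF: x = 0.268, y = 0.613
  toluene: x = 0.251, y = 0.171
  n-octane: x = 0.481, y = 0.217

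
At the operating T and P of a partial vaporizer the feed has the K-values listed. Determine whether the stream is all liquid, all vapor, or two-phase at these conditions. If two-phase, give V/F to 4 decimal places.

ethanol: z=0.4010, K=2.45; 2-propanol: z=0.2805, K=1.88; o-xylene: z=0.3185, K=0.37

ΣzᵢKᵢ = 1.6276; Σzᵢ/Kᵢ = 1.1737.
Both exceed 1, so a two-phase solution exists.
Material balance + equilibrium reduce to Σ zᵢ(Kᵢ−1)/(1+ψ(Kᵢ−1)) = 0.
Newton iteration, ψ⁰ = 0.58:
  ψ = 0.5800: g = 0.16307, g' = -0.6579 → ψ = 0.8279
  ψ = 0.8279: g = -0.01235, g' = -0.7991 → ψ = 0.8124
  ψ = 0.8124: g = -0.00013, g' = -0.7820 → ψ = 0.8123
Converged at ψ = 0.8123.

two-phase, V/F = 0.8123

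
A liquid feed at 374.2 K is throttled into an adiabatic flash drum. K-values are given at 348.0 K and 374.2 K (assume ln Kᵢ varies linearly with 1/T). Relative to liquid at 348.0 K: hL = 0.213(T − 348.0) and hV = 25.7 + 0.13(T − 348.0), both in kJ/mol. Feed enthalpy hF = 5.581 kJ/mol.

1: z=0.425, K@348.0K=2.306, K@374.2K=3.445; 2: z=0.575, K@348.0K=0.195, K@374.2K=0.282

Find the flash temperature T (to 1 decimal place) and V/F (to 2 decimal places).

Adiabatic flash: solve Rachford–Rice at each trial T, then check hF = ψ·hV(T) + (1−ψ)·hL(T).
  T = 348.0 K: K = (2.306, 0.195), RR gives ψ = 0.088, H_out = 2.253 kJ/mol
  T = 374.2 K: K = (3.445, 0.282), RR gives ψ = 0.357, H_out = 13.973 kJ/mol
  T = 361.1 K: K = (2.839, 0.236), RR gives ψ = 0.244, H_out = 8.788 kJ/mol
  T = 354.6 K: K = (2.566, 0.215), RR gives ψ = 0.174, H_out = 5.788 kJ/mol
  T = 351.3 K: K = (2.434, 0.205), RR gives ψ = 0.133, H_out = 4.096 kJ/mol
  T = 353.0 K: K = (2.501, 0.210), RR gives ψ = 0.155, H_out = 4.984 kJ/mol
Linear interpolation between T = 353.0 (H_out = 4.984) and T = 354.6 (H_out = 5.788) on hF = 5.581 gives T ≈ 354.2 K, at which ψ = 0.17.

T = 354.2 K, V/F = 0.17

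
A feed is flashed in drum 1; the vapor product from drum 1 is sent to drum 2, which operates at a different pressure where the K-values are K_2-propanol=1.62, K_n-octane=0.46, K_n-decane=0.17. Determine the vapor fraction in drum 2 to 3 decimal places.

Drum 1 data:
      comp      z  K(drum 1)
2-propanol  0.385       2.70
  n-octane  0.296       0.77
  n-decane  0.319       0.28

V/F (drum 2) = 0.365

Drum 1:
Let ψ₁ = V/F and solve Σ zᵢ(Kᵢ−1)/(1+ψ₁(Kᵢ−1)) = 0.
Check two-phase: ΣzᵢKᵢ = 1.357 > 1 and Σzᵢ/Kᵢ = 1.666 > 1, so g(0) = 0.357 > 0 and g(1) = -0.666 < 0.
Iterate (Newton) starting at ψ₁ = 0.5:
  ψ₁ = 0.500: g = -0.0820, g' = -0.749 → ψ₁ = 0.390
  ψ₁ = 0.390: g = -0.0009, g' = -0.741 → ψ₁ = 0.389
Converged at ψ₁ = 0.389.
Drum-1 compositions:
  2-propanol: x = 0.232, y = 0.626
  n-octane: x = 0.325, y = 0.250
  n-decane: x = 0.443, y = 0.124
Drum-2 feed = drum-1 vapor: z₂ = (0.6256, 0.2503, 0.1241).
Drum 2:
Rachford–Rice: g(ψ₂) = Σ zᵢ(Kᵢ−1)/(1+ψ₂(Kᵢ−1)) = 0.
Check two-phase: ΣzᵢKᵢ = 1.150 > 1 and Σzᵢ/Kᵢ = 1.660 > 1, so g(0) = 0.150 > 0 and g(1) = -0.660 < 0.
Newton iteration, ψ₂⁰ = 0.5:
  ψ₂ = 0.500: g = -0.0652, g' = -0.527 → ψ₂ = 0.376
  ψ₂ = 0.376: g = -0.0050, g' = -0.454 → ψ₂ = 0.365
Converged at ψ₂ = 0.365.
  2-propanol: x = 0.510, y = 0.826
  n-octane: x = 0.312, y = 0.143
  n-decane: x = 0.178, y = 0.030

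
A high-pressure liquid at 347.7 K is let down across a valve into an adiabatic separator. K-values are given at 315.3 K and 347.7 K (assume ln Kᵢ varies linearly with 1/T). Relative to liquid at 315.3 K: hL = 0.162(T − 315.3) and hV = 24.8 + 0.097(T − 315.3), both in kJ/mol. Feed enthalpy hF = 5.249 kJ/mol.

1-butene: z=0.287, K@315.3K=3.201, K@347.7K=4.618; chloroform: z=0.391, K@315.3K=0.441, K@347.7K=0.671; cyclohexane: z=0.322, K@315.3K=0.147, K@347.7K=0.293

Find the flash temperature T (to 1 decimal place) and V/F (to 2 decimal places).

Adiabatic flash: solve Rachford–Rice at each trial T, then check hF = ψ·hV(T) + (1−ψ)·hL(T).
  T = 315.3 K: K = (3.201, 0.441, 0.147), RR gives ψ = 0.090, H_out = 2.225 kJ/mol
  T = 347.7 K: K = (4.618, 0.671, 0.293), RR gives ψ = 0.360, H_out = 13.412 kJ/mol
  T = 331.5 K: K = (3.879, 0.550, 0.211), RR gives ψ = 0.222, H_out = 7.905 kJ/mol
  T = 323.4 K: K = (3.532, 0.494, 0.177), RR gives ψ = 0.157, H_out = 5.134 kJ/mol
  T = 327.4 K: K = (3.702, 0.521, 0.193), RR gives ψ = 0.190, H_out = 6.513 kJ/mol
  T = 325.4 K: K = (3.617, 0.507, 0.185), RR gives ψ = 0.174, H_out = 5.827 kJ/mol
Linear interpolation between T = 323.4 (H_out = 5.134) and T = 325.4 (H_out = 5.827) on hF = 5.249 gives T ≈ 323.7 K, at which ψ = 0.16.

T = 323.7 K, V/F = 0.16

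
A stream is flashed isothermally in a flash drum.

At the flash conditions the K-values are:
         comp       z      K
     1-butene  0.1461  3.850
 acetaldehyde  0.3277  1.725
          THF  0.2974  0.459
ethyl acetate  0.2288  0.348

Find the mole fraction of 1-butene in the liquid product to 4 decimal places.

x_1-butene = 0.0722

Newton iteration, ψ⁰ = 0.44:
  ψ = 0.4400: g = -0.05549, g' = -0.6738 → ψ = 0.3576
  ψ = 0.3576: g = 0.00084, g' = -0.6989 → ψ = 0.3588
Converged at ψ = 0.3588.
Compositions from xᵢ = zᵢ/(1+ψ(Kᵢ−1)), yᵢ = Kᵢxᵢ:
  1-butene: x = 0.0722, y = 0.2781
  acetaldehyde: x = 0.2600, y = 0.4486
  THF: x = 0.3690, y = 0.1694
  ethyl acetate: x = 0.2987, y = 0.1039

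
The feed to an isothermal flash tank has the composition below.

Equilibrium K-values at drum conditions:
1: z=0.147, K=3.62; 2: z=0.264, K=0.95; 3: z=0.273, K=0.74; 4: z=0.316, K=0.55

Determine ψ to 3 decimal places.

ψ = 0.216

Iterate (Newton) starting at ψ = 0.5:
  ψ = 0.500: g = -0.1119, g' = -0.321 → ψ = 0.151
  ψ = 0.151: g = 0.0361, g' = -0.612 → ψ = 0.210
  ψ = 0.210: g = 0.0029, g' = -0.519 → ψ = 0.216
Converged at ψ = 0.216.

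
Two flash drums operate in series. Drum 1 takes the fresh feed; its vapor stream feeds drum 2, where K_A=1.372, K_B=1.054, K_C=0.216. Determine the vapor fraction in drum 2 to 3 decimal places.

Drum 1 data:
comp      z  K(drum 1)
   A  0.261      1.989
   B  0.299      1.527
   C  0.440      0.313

V/F (drum 2) = 0.298

Drum 1:
Material balance + equilibrium reduce to Σ zᵢ(Kᵢ−1)/(1+ψ₁(Kᵢ−1)) = 0.
g(0) = ΣzᵢKᵢ − 1 = 0.113 and g(1) = 1 − Σzᵢ/Kᵢ = -0.733, so a root lies in (0, 1).
Iterate (Newton) starting at ψ₁ = 0.3:
  ψ₁ = 0.300: g = -0.0456, g' = -0.543 → ψ₁ = 0.216
  ψ₁ = 0.216: g = -0.0008, g' = -0.527 → ψ₁ = 0.214
Converged at ψ₁ = 0.214.
Drum-1 compositions:
  A: x = 0.215, y = 0.428
  B: x = 0.269, y = 0.410
  C: x = 0.516, y = 0.162
Drum-2 feed = drum-1 vapor: z₂ = (0.4283, 0.4102, 0.1615).
Drum 2:
Material balance + equilibrium reduce to Σ zᵢ(Kᵢ−1)/(1+ψ₂(Kᵢ−1)) = 0.
g(0) = ΣzᵢKᵢ − 1 = 0.055 and g(1) = 1 − Σzᵢ/Kᵢ = -0.449, so a root lies in (0, 1).
Newton–Raphson from ψ₂ = 0.5:
  ψ₂ = 0.500: g = -0.0524, g' = -0.312 → ψ₂ = 0.332
  ψ₂ = 0.332: g = -0.0076, g' = -0.230 → ψ₂ = 0.299
  ψ₂ = 0.299: g = -0.0002, g' = -0.218 → ψ₂ = 0.298
Converged at ψ₂ = 0.298.
  A: x = 0.386, y = 0.529
  B: x = 0.404, y = 0.426
  C: x = 0.211, y = 0.046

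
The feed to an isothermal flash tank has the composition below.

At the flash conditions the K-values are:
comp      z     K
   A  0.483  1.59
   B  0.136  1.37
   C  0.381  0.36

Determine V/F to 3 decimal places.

Rachford–Rice: g(V/F) = Σ zᵢ(Kᵢ−1)/(1+V/F(Kᵢ−1)) = 0.
Feasibility: ΣzᵢKᵢ = 1.091, Σzᵢ/Kᵢ = 1.461 — both > 1, two phases present.
Newton iteration, V/F⁰ = 0.5:
  V/F = 0.500: g = -0.0961, g' = -0.451 → V/F = 0.287
  V/F = 0.287: g = -0.0095, g' = -0.372 → V/F = 0.261
Converged at V/F = 0.261.

V/F = 0.261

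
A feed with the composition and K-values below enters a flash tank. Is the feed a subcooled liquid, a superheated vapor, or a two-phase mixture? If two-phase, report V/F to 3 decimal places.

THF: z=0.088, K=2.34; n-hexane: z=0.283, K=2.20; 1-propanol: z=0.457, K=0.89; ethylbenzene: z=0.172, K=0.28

ΣzᵢKᵢ = 1.283; Σzᵢ/Kᵢ = 1.294.
Both exceed 1, so a two-phase solution exists.
Rachford–Rice: g(ψ) = Σ zᵢ(Kᵢ−1)/(1+ψ(Kᵢ−1)) = 0.
Iterate (Newton) starting at ψ = 0.6:
  ψ = 0.600: g = -0.0090, g' = -0.469 → ψ = 0.581
Converged at ψ = 0.581.

two-phase, V/F = 0.581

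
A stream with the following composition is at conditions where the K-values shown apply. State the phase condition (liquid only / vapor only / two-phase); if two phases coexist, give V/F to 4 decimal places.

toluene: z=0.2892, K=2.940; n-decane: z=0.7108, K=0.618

two-phase, V/F = 0.3907

ΣzᵢKᵢ = 1.2895; Σzᵢ/Kᵢ = 1.2485.
Both exceed 1, so a two-phase solution exists.
Material balance + equilibrium reduce to Σ zᵢ(Kᵢ−1)/(1+ψ(Kᵢ−1)) = 0.
Binary case is linear: z₁(K₁−1)(1+ψ(K₂−1)) + z₂(K₂−1)(1+ψ(K₁−1)) = 0
⇒ ψ = [z₁(K₁−1)+z₂(K₂−1)] / [−(K₁−1)(K₂−1)] = 0.28952/0.74108 = 0.3907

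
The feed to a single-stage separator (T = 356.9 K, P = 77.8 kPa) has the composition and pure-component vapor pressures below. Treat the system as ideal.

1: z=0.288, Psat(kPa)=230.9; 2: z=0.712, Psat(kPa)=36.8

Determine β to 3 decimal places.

Raoult's law: Kᵢ = Pᵢˢᵃᵗ/P = Pᵢˢᵃᵗ/77.8.
  K_1 = 230.9/77.8 = 2.96787, K_2 = 36.8/77.8 = 0.47301
Rachford–Rice: g(β) = Σ zᵢ(Kᵢ−1)/(1+β(Kᵢ−1)) = 0.
g(0) = ΣzᵢKᵢ − 1 = 0.192 and g(1) = 1 − Σzᵢ/Kᵢ = -0.602, so a root lies in (0, 1).
Binary case is linear: z₁(K₁−1)(1+β(K₂−1)) + z₂(K₂−1)(1+β(K₁−1)) = 0
⇒ β = [z₁(K₁−1)+z₂(K₂−1)] / [−(K₁−1)(K₂−1)] = 0.1915/1.0371 = 0.185

β = 0.185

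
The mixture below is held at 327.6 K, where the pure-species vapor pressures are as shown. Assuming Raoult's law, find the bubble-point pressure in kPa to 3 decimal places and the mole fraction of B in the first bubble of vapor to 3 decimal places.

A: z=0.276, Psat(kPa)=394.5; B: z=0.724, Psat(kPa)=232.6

At the bubble point ψ → 0, so ΣzᵢKᵢ = 1 with Kᵢ = Pᵢˢᵃᵗ/P ⇒ P = ΣzᵢPᵢˢᵃᵗ.
P = 0.276·394.5 + 0.724·232.6 = 277.284 kPa
yᵢ = zᵢPᵢˢᵃᵗ/P ⇒ y_B = 0.724·232.6/277.284 = 0.607

Pbub = 277.284 kPa, y_B = 0.607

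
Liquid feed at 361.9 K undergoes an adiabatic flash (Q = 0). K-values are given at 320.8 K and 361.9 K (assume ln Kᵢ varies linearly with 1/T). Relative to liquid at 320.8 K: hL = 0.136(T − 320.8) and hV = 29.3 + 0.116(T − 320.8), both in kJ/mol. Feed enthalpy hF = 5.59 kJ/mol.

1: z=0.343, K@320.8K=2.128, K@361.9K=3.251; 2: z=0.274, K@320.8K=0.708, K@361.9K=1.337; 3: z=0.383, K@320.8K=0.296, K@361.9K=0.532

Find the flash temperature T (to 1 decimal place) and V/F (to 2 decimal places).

Adiabatic flash: solve Rachford–Rice at each trial T, then check hF = ψ·hV(T) + (1−ψ)·hL(T).
  T = 320.8 K: K = (2.128, 0.708, 0.296), RR gives ψ = 0.059, H_out = 1.730 kJ/mol
  T = 361.9 K: K = (3.251, 1.337, 0.532), RR gives ψ = 0.935, H_out = 32.229 kJ/mol
  T = 341.4 K: K = (2.665, 0.992, 0.404), RR gives ψ = 0.472, H_out = 16.451 kJ/mol
  T = 331.1 K: K = (2.390, 0.843, 0.348), RR gives ψ = 0.267, H_out = 9.175 kJ/mol
  T = 326.0 K: K = (2.259, 0.774, 0.321), RR gives ψ = 0.166, H_out = 5.548 kJ/mol
  T = 328.6 K: K = (2.325, 0.809, 0.335), RR gives ψ = 0.218, H_out = 7.406 kJ/mol
  T = 327.3 K: K = (2.292, 0.791, 0.328), RR gives ψ = 0.192, H_out = 6.480 kJ/mol
Linear interpolation between T = 326.0 (H_out = 5.548) and T = 327.3 (H_out = 6.480) on hF = 5.59 gives T ≈ 326.1 K, at which ψ = 0.17.

T = 326.1 K, V/F = 0.17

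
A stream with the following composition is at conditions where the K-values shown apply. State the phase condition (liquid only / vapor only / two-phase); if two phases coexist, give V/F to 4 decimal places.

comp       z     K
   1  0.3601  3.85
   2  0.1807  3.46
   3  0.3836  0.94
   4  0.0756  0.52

vapor only

ΣzᵢKᵢ = 2.4115; Σzᵢ/Kᵢ = 0.6992.
Since Σzᵢ/Kᵢ < 1 the mixture is above its dew point — single vapor phase.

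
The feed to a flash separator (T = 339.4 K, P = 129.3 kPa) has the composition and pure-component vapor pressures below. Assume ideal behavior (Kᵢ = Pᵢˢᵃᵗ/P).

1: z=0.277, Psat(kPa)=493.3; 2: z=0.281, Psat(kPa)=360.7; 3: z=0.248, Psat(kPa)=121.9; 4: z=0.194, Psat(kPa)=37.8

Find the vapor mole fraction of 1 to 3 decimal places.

Raoult's law: Kᵢ = Pᵢˢᵃᵗ/P = Pᵢˢᵃᵗ/129.3.
  K_1 = 493.3/129.3 = 3.81516, K_2 = 360.7/129.3 = 2.78964, K_3 = 121.9/129.3 = 0.94277, K_4 = 37.8/129.3 = 0.29234
Material balance + equilibrium reduce to Σ zᵢ(Kᵢ−1)/(1+V/F(Kᵢ−1)) = 0.
Check two-phase: ΣzᵢKᵢ = 2.131 > 1 and Σzᵢ/Kᵢ = 1.100 > 1, so g(0) = 1.131 > 0 and g(1) = -0.100 < 0.
Newton iteration, V/F⁰ = 0.39:
  V/F = 0.390: g = 0.4637, g' = -0.997 → V/F = 0.855
  V/F = 0.855: g = 0.0650, g' = -0.954 → V/F = 0.923
  V/F = 0.923: g = -0.0048, g' = -1.107 → V/F = 0.919
Converged at V/F = 0.919.
Compositions from xᵢ = zᵢ/(1+V/F(Kᵢ−1)), yᵢ = Kᵢxᵢ:
  1: x = 0.077, y = 0.295
  2: x = 0.106, y = 0.296
  3: x = 0.262, y = 0.247
  4: x = 0.555, y = 0.162

y_1 = 0.295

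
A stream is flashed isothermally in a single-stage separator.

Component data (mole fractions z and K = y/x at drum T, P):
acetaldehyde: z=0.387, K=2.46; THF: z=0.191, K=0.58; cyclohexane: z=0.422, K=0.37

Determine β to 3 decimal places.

β = 0.262

Newton–Raphson from β = 0.69:
  β = 0.690: g = -0.3018, g' = -0.796 → β = 0.311
  β = 0.311: g = -0.0341, g' = -0.694 → β = 0.262
Converged at β = 0.262.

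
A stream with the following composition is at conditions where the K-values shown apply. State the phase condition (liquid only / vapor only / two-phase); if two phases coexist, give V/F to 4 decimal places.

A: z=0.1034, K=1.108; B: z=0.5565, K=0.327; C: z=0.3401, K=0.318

liquid only

ΣzᵢKᵢ = 0.4047; Σzᵢ/Kᵢ = 2.8647.
Since ΣzᵢKᵢ < 1 the mixture is below its bubble point — single liquid phase.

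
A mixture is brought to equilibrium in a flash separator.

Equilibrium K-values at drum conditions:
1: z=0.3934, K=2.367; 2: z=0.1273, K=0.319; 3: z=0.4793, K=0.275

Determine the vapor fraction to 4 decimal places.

Newton–Raphson from ψ = 0.39:
  ψ = 0.3900: g = -0.25175, g' = -0.9119 → ψ = 0.1139
  ψ = 0.1139: g = -0.00746, g' = -0.9191 → ψ = 0.1058
Converged at ψ = 0.1058.

ψ = 0.1058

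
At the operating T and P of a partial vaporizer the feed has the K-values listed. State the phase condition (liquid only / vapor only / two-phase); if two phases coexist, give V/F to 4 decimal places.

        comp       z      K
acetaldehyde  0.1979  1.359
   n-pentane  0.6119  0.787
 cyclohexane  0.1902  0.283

ΣzᵢKᵢ = 0.8043; Σzᵢ/Kᵢ = 1.5952.
Since ΣzᵢKᵢ < 1 the mixture is below its bubble point — single liquid phase.

liquid only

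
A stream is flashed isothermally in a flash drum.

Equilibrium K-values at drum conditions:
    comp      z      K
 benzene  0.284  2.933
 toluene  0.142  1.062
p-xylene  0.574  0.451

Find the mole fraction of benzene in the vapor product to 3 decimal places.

Newton iteration, ψ⁰ = 0.48:
  ψ = 0.480: g = -0.1346, g' = -0.605 → ψ = 0.258
  ψ = 0.258: g = 0.0081, g' = -0.708 → ψ = 0.269
Converged at ψ = 0.269.
Compositions from xᵢ = zᵢ/(1+ψ(Kᵢ−1)), yᵢ = Kᵢxᵢ:
  benzene: x = 0.187, y = 0.548
  toluene: x = 0.140, y = 0.148
  p-xylene: x = 0.674, y = 0.304

y_benzene = 0.548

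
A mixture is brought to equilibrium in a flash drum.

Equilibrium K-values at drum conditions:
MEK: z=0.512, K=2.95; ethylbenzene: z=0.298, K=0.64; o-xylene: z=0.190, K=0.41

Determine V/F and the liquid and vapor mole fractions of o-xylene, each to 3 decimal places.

Newton iteration, V/F⁰ = 0.65:
  V/F = 0.650: g = 0.1184, g' = -0.618 → V/F = 0.841
  V/F = 0.841: g = 0.0015, g' = -0.619 → V/F = 0.844
Converged at V/F = 0.844.
Compositions from xᵢ = zᵢ/(1+V/F(Kᵢ−1)), yᵢ = Kᵢxᵢ:
  MEK: x = 0.194, y = 0.571
  ethylbenzene: x = 0.428, y = 0.274
  o-xylene: x = 0.378, y = 0.155

V/F = 0.844, x_o-xylene = 0.378, y_o-xylene = 0.155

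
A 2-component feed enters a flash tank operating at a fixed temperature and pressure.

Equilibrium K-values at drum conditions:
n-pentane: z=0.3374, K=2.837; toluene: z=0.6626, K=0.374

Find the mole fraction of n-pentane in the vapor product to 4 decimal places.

y_n-pentane = 0.7211

Iterate (Newton) starting at V/F = 0.44:
  V/F = 0.4400: g = -0.22971, g' = -0.8428 → V/F = 0.1674
  V/F = 0.1674: g = 0.01065, g' = -0.9899 → V/F = 0.1782
  V/F = 0.1782: g = 0.00008, g' = -0.9752 → V/F = 0.1783
Converged at V/F = 0.1783.
Compositions from xᵢ = zᵢ/(1+V/F(Kᵢ−1)), yᵢ = Kᵢxᵢ:
  n-pentane: x = 0.2542, y = 0.7211
  toluene: x = 0.7458, y = 0.2789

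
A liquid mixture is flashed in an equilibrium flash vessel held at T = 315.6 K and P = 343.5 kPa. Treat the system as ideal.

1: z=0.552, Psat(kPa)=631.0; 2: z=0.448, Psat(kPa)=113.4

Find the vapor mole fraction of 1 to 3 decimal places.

y_1 = 0.817

Raoult's law: Kᵢ = Pᵢˢᵃᵗ/P = Pᵢˢᵃᵗ/343.5.
  K_1 = 631.0/343.5 = 1.83697, K_2 = 113.4/343.5 = 0.33013
Binary case is linear: z₁(K₁−1)(1+ψ(K₂−1)) + z₂(K₂−1)(1+ψ(K₁−1)) = 0
⇒ ψ = [z₁(K₁−1)+z₂(K₂−1)] / [−(K₁−1)(K₂−1)] = 0.1619/0.5607 = 0.289
Compositions from xᵢ = zᵢ/(1+ψ(Kᵢ−1)), yᵢ = Kᵢxᵢ:
  1: x = 0.445, y = 0.817
  2: x = 0.555, y = 0.183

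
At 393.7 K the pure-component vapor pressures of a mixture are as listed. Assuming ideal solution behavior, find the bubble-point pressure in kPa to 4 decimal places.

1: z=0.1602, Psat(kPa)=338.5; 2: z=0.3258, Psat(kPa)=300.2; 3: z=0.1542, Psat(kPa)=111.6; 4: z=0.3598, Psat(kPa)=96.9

At the bubble point ψ → 0, so ΣzᵢKᵢ = 1 with Kᵢ = Pᵢˢᵃᵗ/P ⇒ P = ΣzᵢPᵢˢᵃᵗ.
P = 0.1602·338.5 + 0.3258·300.2 + 0.1542·111.6 + 0.3598·96.9 = 204.1062 kPa

Pbub = 204.1062 kPa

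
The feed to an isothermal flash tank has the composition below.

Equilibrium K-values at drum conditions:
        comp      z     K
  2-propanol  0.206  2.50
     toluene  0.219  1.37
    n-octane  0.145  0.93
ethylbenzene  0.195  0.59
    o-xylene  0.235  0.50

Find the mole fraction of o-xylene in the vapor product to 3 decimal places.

Rachford–Rice: g(V/F) = Σ zᵢ(Kᵢ−1)/(1+V/F(Kᵢ−1)) = 0.
Check two-phase: ΣzᵢKᵢ = 1.182 > 1 and Σzᵢ/Kᵢ = 1.199 > 1, so g(0) = 0.182 > 0 and g(1) = -0.199 < 0.
Newton iteration, V/F⁰ = 0.5:
  V/F = 0.500: g = -0.0228, g' = -0.330 → V/F = 0.431
  V/F = 0.431: g = 0.0002, g' = -0.338 → V/F = 0.432
Converged at V/F = 0.432.
Compositions from xᵢ = zᵢ/(1+V/F(Kᵢ−1)), yᵢ = Kᵢxᵢ:
  2-propanol: x = 0.125, y = 0.313
  toluene: x = 0.189, y = 0.259
  n-octane: x = 0.150, y = 0.139
  ethylbenzene: x = 0.237, y = 0.140
  o-xylene: x = 0.300, y = 0.150

y_o-xylene = 0.150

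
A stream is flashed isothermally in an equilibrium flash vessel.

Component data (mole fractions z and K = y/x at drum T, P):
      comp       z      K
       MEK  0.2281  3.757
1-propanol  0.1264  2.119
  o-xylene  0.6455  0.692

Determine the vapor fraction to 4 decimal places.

ψ = 0.8220

Let ψ = V/F and solve Σ zᵢ(Kᵢ−1)/(1+ψ(Kᵢ−1)) = 0.
g(0) = ΣzᵢKᵢ − 1 = 0.5715 and g(1) = 1 − Σzᵢ/Kᵢ = -0.0532, so a root lies in (0, 1).
Newton–Raphson from ψ = 0.6:
  ψ = 0.6000: g = 0.07768, g' = -0.3949 → ψ = 0.7967
  ψ = 0.7967: g = 0.00805, g' = -0.3215 → ψ = 0.8217
  ψ = 0.8217: g = 0.00008, g' = -0.3153 → ψ = 0.8220
Converged at ψ = 0.8220.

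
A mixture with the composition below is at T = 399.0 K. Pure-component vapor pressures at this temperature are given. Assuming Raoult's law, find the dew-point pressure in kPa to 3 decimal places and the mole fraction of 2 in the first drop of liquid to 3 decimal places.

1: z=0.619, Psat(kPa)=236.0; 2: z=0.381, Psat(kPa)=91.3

Pdew = 147.147 kPa, x_2 = 0.614

At the dew point ψ → 1, so Σzᵢ/Kᵢ = 1 with Kᵢ = Pᵢˢᵃᵗ/P ⇒ 1/P = Σzᵢ/Pᵢˢᵃᵗ.
1/P = 0.619/236.0 + 0.381/91.3 = 0.006796 ⇒ P = 147.147 kPa
xᵢ = zᵢP/Pᵢˢᵃᵗ ⇒ x_2 = 0.381·147.147/91.3 = 0.614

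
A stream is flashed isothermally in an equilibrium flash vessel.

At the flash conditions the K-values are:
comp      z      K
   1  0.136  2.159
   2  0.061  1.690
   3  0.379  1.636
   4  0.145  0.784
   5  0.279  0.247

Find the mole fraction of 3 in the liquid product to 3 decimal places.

Let ψ = V/F and solve Σ zᵢ(Kᵢ−1)/(1+ψ(Kᵢ−1)) = 0.
Check two-phase: ΣzᵢKᵢ = 1.199 > 1 and Σzᵢ/Kᵢ = 1.645 > 1, so g(0) = 0.199 > 0 and g(1) = -0.645 < 0.
Newton–Raphson from ψ = 0.5:
  ψ = 0.500: g = -0.0581, g' = -0.593 → ψ = 0.402
  ψ = 0.402: g = -0.0032, g' = -0.534 → ψ = 0.396
Converged at ψ = 0.396.
Compositions from xᵢ = zᵢ/(1+ψ(Kᵢ−1)), yᵢ = Kᵢxᵢ:
  1: x = 0.093, y = 0.201
  2: x = 0.048, y = 0.081
  3: x = 0.303, y = 0.495
  4: x = 0.159, y = 0.124
  5: x = 0.398, y = 0.098

x_3 = 0.303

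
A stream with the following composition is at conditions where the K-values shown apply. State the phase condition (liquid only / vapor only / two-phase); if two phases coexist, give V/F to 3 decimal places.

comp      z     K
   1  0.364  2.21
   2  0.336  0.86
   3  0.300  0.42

two-phase, V/F = 0.449

ΣzᵢKᵢ = 1.219; Σzᵢ/Kᵢ = 1.270.
Both exceed 1, so a two-phase solution exists.
Rachford–Rice: g(ψ) = Σ zᵢ(Kᵢ−1)/(1+ψ(Kᵢ−1)) = 0.
Newton iteration, ψ⁰ = 0.5:
  ψ = 0.500: g = -0.0212, g' = -0.415 → ψ = 0.449
Converged at ψ = 0.449.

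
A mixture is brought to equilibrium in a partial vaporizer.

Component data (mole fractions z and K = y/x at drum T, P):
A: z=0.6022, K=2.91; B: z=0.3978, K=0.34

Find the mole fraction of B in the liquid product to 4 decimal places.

x_B = 0.7432

Rachford–Rice: g(β) = Σ zᵢ(Kᵢ−1)/(1+β(Kᵢ−1)) = 0.
Feasibility: ΣzᵢKᵢ = 1.8877, Σzᵢ/Kᵢ = 1.3769 — both > 1, two phases present.
Newton–Raphson from β = 0.5:
  β = 0.5000: g = 0.19648, g' = -0.9608 → β = 0.7045
  β = 0.7045: g = -0.00034, g' = -1.0046 → β = 0.7042
Converged at β = 0.7042.
Compositions from xᵢ = zᵢ/(1+β(Kᵢ−1)), yᵢ = Kᵢxᵢ:
  A: x = 0.2568, y = 0.7473
  B: x = 0.7432, y = 0.2527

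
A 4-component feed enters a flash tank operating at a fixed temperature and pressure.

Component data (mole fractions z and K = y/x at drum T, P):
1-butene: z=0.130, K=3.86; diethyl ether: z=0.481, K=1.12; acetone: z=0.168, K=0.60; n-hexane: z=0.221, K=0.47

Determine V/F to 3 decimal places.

V/F = 0.400

Rachford–Rice: g(V/F) = Σ zᵢ(Kᵢ−1)/(1+V/F(Kᵢ−1)) = 0.
g(0) = ΣzᵢKᵢ − 1 = 0.245 and g(1) = 1 − Σzᵢ/Kᵢ = -0.213, so a root lies in (0, 1).
Newton iteration, V/F⁰ = 0.5:
  V/F = 0.500: g = -0.0359, g' = -0.343 → V/F = 0.395
  V/F = 0.395: g = 0.0016, g' = -0.378 → V/F = 0.400
Converged at V/F = 0.400.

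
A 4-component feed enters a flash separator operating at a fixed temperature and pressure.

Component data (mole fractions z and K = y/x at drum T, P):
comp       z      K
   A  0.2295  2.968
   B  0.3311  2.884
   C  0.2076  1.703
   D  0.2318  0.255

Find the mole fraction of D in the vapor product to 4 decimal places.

Iterate (Newton) starting at ψ = 0.6:
  ψ = 0.6000: g = 0.29028, g' = -0.9173 → ψ = 0.9165
  ψ = 0.9165: g = -0.06571, g' = -1.5874 → ψ = 0.8751
  ψ = 0.8751: g = -0.00433, g' = -1.3887 → ψ = 0.8719
Converged at ψ = 0.8719.
Compositions from xᵢ = zᵢ/(1+ψ(Kᵢ−1)), yᵢ = Kᵢxᵢ:
  A: x = 0.0845, y = 0.2508
  B: x = 0.1253, y = 0.3613
  C: x = 0.1287, y = 0.2192
  D: x = 0.6615, y = 0.1687

y_D = 0.1687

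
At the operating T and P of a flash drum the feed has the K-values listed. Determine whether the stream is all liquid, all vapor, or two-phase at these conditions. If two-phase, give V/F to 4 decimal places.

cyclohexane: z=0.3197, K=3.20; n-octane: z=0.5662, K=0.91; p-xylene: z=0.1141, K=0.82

all vapor

ΣzᵢKᵢ = 1.6318; Σzᵢ/Kᵢ = 0.8613.
Since Σzᵢ/Kᵢ < 1 the mixture is above its dew point — single vapor phase.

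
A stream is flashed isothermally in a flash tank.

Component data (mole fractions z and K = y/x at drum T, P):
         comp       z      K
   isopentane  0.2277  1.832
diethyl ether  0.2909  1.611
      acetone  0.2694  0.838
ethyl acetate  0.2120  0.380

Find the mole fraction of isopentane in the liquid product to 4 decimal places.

Rachford–Rice: g(β) = Σ zᵢ(Kᵢ−1)/(1+β(Kᵢ−1)) = 0.
g(0) = ΣzᵢKᵢ − 1 = 0.1921 and g(1) = 1 − Σzᵢ/Kᵢ = -0.1842, so a root lies in (0, 1).
Newton iteration, β⁰ = 0.5:
  β = 0.5000: g = 0.03195, g' = -0.3219 → β = 0.5993
  β = 0.5993: g = -0.00097, g' = -0.3434 → β = 0.5965
Converged at β = 0.5965.
Compositions from xᵢ = zᵢ/(1+β(Kᵢ−1)), yᵢ = Kᵢxᵢ:
  isopentane: x = 0.1522, y = 0.2788
  diethyl ether: x = 0.2132, y = 0.3435
  acetone: x = 0.2982, y = 0.2499
  ethyl acetate: x = 0.3364, y = 0.1278

x_isopentane = 0.1522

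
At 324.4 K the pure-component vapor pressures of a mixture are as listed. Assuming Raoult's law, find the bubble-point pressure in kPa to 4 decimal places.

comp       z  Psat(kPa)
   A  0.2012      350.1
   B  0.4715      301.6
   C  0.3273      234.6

At the bubble point ψ → 0, so ΣzᵢKᵢ = 1 with Kᵢ = Pᵢˢᵃᵗ/P ⇒ P = ΣzᵢPᵢˢᵃᵗ.
P = 0.2012·350.1 + 0.4715·301.6 + 0.3273·234.6 = 289.4291 kPa

Pbub = 289.4291 kPa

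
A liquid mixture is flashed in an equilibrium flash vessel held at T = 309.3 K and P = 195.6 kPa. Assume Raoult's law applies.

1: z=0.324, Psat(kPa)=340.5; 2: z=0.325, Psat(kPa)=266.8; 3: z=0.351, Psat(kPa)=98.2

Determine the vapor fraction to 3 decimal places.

ψ = 0.647

Raoult's law: Kᵢ = Pᵢˢᵃᵗ/P = Pᵢˢᵃᵗ/195.6.
  K_1 = 340.5/195.6 = 1.74080, K_2 = 266.8/195.6 = 1.36401, K_3 = 98.2/195.6 = 0.50204
Material balance + equilibrium reduce to Σ zᵢ(Kᵢ−1)/(1+ψ(Kᵢ−1)) = 0.
Feasibility: ΣzᵢKᵢ = 1.184, Σzᵢ/Kᵢ = 1.124 — both > 1, two phases present.
Iterate (Newton) starting at ψ = 0.67:
  ψ = 0.670: g = -0.0068, g' = -0.303 → ψ = 0.648
  ψ = 0.648: g = -0.0000, g' = -0.299 → ψ = 0.647
Converged at ψ = 0.647.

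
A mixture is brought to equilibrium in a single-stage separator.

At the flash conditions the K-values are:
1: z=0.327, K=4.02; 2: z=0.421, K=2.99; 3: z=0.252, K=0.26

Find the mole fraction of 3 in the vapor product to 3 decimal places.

y_3 = 0.198

Material balance + equilibrium reduce to Σ zᵢ(Kᵢ−1)/(1+ψ(Kᵢ−1)) = 0.
Feasibility: ΣzᵢKᵢ = 2.639, Σzᵢ/Kᵢ = 1.191 — both > 1, two phases present.
Iterate (Newton) starting at ψ = 0.55:
  ψ = 0.550: g = 0.4566, g' = -1.194 → ψ = 0.933
  ψ = 0.933: g = -0.0496, g' = -1.846 → ψ = 0.906
  ψ = 0.906: g = -0.0021, g' = -1.695 → ψ = 0.904
Converged at ψ = 0.904.
Compositions from xᵢ = zᵢ/(1+ψ(Kᵢ−1)), yᵢ = Kᵢxᵢ:
  1: x = 0.088, y = 0.352
  2: x = 0.150, y = 0.450
  3: x = 0.762, y = 0.198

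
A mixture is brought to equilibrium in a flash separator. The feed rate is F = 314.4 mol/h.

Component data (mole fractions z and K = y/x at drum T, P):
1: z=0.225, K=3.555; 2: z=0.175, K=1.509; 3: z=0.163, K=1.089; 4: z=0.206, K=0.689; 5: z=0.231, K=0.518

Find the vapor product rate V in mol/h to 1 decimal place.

V = 250.8 mol/h

Rachford–Rice: g(ψ) = Σ zᵢ(Kᵢ−1)/(1+ψ(Kᵢ−1)) = 0.
g(0) = ΣzᵢKᵢ − 1 = 0.503 and g(1) = 1 − Σzᵢ/Kᵢ = -0.074, so a root lies in (0, 1).
Iterate (Newton) starting at ψ = 0.55:
  ψ = 0.550: g = 0.0936, g' = -0.411 → ψ = 0.778
  ψ = 0.778: g = 0.0072, g' = -0.361 → ψ = 0.798
Converged at ψ = 0.798.
Then V = ψ·F = 0.7978·314.4 = 250.8 mol/h and L = F − V = 63.6 mol/h.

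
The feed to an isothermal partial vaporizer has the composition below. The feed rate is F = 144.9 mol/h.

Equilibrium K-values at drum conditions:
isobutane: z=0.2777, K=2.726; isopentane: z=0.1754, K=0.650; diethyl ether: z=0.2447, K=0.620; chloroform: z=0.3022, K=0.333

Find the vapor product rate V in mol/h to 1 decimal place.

Iterate (Newton) starting at β = 0.5:
  β = 0.5000: g = -0.23436, g' = -0.6264 → β = 0.1259
  β = 0.1259: g = 0.01183, g' = -0.7810 → β = 0.1410
  β = 0.1410: g = 0.00015, g' = -0.7621 → β = 0.1412
Converged at β = 0.1412.
Then V = β·F = 0.1412·144.9 = 20.5 mol/h and L = F − V = 124.4 mol/h.

V = 20.5 mol/h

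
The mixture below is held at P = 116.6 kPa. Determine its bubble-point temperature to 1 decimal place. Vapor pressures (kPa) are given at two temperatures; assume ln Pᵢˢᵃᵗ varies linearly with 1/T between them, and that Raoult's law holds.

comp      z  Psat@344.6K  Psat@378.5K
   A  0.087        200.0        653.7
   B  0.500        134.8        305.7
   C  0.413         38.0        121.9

Bubble-point temperature: ΣzᵢPᵢˢᵃᵗ(T) = P. Interpolate ln Pᵢˢᵃᵗ = aᵢ + bᵢ/T.
  T = 344.6 K: ΣzᵢPᵢˢᵃᵗ = 100.49 kPa
  T = 378.5 K: ΣzᵢPᵢˢᵃᵗ = 260.07 kPa
  T = 361.6 K: ΣzᵢPᵢˢᵃᵗ = 164.93 kPa
  T = 353.1 K: ΣzᵢPᵢˢᵃᵗ = 129.38 kPa
  T = 348.9 K: ΣzᵢPᵢˢᵃᵗ = 114.34 kPa
  T = 351.0 K: ΣzᵢPᵢˢᵃᵗ = 121.67 kPa
  T = 349.9 K: ΣzᵢPᵢˢᵃᵗ = 117.78 kPa
Interpolating between 348.9 K and 349.9 K gives T ≈ 349.6 K.

T = 349.6 K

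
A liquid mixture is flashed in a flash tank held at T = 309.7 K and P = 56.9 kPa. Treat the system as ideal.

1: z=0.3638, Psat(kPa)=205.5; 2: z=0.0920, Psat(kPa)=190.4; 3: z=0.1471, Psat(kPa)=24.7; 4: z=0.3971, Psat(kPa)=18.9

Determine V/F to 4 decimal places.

V/F = 0.4973

Raoult's law: Kᵢ = Pᵢˢᵃᵗ/P = Pᵢˢᵃᵗ/56.9.
  K_1 = 205.5/56.9 = 3.611599, K_2 = 190.4/56.9 = 3.346221, K_3 = 24.7/56.9 = 0.434095, K_4 = 18.9/56.9 = 0.332162
Newton iteration, V/F⁰ = 0.5:
  V/F = 0.5000: g = -0.00286, g' = -1.0648 → V/F = 0.4973
Converged at V/F = 0.4973.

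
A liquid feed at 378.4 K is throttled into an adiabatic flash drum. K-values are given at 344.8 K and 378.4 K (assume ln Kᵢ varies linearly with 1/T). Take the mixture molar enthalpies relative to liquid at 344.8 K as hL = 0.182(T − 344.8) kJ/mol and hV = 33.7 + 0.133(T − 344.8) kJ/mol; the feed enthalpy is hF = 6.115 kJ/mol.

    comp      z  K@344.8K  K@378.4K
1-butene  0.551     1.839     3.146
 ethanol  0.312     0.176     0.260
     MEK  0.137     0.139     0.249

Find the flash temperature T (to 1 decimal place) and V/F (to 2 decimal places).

Adiabatic flash: solve Rachford–Rice at each trial T, then check hF = ψ·hV(T) + (1−ψ)·hL(T).
  T = 344.8 K: K = (1.839, 0.176, 0.139), RR gives ψ = 0.124, H_out = 4.194 kJ/mol
  T = 378.4 K: K = (3.146, 0.260, 0.249), RR gives ψ = 0.532, H_out = 23.167 kJ/mol
  T = 361.6 K: K = (2.435, 0.216, 0.189), RR gives ψ = 0.382, H_out = 15.631 kJ/mol
  T = 353.2 K: K = (2.123, 0.195, 0.162), RR gives ψ = 0.277, H_out = 10.737 kJ/mol
  T = 349.0 K: K = (1.978, 0.186, 0.150), RR gives ψ = 0.209, H_out = 7.748 kJ/mol
  T = 346.9 K: K = (1.908, 0.181, 0.145), RR gives ψ = 0.169, H_out = 6.055 kJ/mol
Linear interpolation between T = 346.9 (H_out = 6.055) and T = 349.0 (H_out = 7.748) on hF = 6.115 gives T ≈ 347.0 K, at which ψ = 0.17.

T = 347.0 K, V/F = 0.17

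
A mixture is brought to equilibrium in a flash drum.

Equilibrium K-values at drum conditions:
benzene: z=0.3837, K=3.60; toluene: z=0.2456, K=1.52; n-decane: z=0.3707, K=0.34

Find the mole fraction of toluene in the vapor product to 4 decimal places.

Newton iteration, ψ⁰ = 0.5:
  ψ = 0.5000: g = 0.16994, g' = -0.8919 → ψ = 0.6905
  ψ = 0.6905: g = 0.00130, g' = -0.9130 → ψ = 0.6920
Converged at ψ = 0.6920.
Compositions from xᵢ = zᵢ/(1+ψ(Kᵢ−1)), yᵢ = Kᵢxᵢ:
  benzene: x = 0.1371, y = 0.4935
  toluene: x = 0.1806, y = 0.2745
  n-decane: x = 0.6823, y = 0.2320

y_toluene = 0.2745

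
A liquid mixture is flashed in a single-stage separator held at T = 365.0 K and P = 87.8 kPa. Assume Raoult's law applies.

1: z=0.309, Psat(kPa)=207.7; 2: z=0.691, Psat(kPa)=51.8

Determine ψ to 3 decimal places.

ψ = 0.248

Raoult's law: Kᵢ = Pᵢˢᵃᵗ/P = Pᵢˢᵃᵗ/87.8.
  K_1 = 207.7/87.8 = 2.36560, K_2 = 51.8/87.8 = 0.58998
Newton iteration, ψ⁰ = 0.5:
  ψ = 0.500: g = -0.1056, g' = -0.387 → ψ = 0.227
  ψ = 0.227: g = 0.0096, g' = -0.477 → ψ = 0.247
  ψ = 0.247: g = 0.0001, g' = -0.466 → ψ = 0.248
Converged at ψ = 0.248.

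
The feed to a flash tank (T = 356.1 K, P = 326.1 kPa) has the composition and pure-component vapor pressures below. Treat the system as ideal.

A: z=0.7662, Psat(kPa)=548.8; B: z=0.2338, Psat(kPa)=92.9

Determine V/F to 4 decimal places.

Raoult's law: Kᵢ = Pᵢˢᵃᵗ/P = Pᵢˢᵃᵗ/326.1.
  K_A = 548.8/326.1 = 1.682919, K_B = 92.9/326.1 = 0.284882
Newton iteration, V/F⁰ = 0.44:
  V/F = 0.4400: g = 0.15840, g' = -0.4658 → V/F = 0.7800
  V/F = 0.7800: g = -0.03671, g' = -0.7636 → V/F = 0.7319
  V/F = 0.7319: g = -0.00196, g' = -0.6853 → V/F = 0.7291
Converged at V/F = 0.7291.

V/F = 0.7291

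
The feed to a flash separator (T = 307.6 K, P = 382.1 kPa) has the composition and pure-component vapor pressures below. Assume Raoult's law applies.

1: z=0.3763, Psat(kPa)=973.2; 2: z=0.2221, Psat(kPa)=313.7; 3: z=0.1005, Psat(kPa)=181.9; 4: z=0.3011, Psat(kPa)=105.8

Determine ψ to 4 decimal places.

ψ = 0.3209

Raoult's law: Kᵢ = Pᵢˢᵃᵗ/P = Pᵢˢᵃᵗ/382.1.
  K_1 = 973.2/382.1 = 2.546977, K_2 = 313.7/382.1 = 0.820989, K_3 = 181.9/382.1 = 0.476053, K_4 = 105.8/382.1 = 0.276891
Newton–Raphson from ψ = 0.3:
  ψ = 0.3000: g = 0.01507, g' = -0.7237 → ψ = 0.3208
  ψ = 0.3208: g = 0.00007, g' = -0.7170 → ψ = 0.3209
Converged at ψ = 0.3209.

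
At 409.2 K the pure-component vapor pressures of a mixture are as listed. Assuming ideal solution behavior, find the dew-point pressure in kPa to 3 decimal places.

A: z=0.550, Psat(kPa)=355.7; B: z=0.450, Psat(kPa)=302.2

Pdew = 329.454 kPa

At the dew point ψ → 1, so Σzᵢ/Kᵢ = 1 with Kᵢ = Pᵢˢᵃᵗ/P ⇒ 1/P = Σzᵢ/Pᵢˢᵃᵗ.
1/P = 0.550/355.7 + 0.450/302.2 = 0.003035 ⇒ P = 329.454 kPa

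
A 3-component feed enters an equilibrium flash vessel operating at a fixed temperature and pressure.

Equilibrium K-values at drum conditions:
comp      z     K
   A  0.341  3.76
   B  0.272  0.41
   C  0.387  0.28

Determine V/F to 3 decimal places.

V/F = 0.272

Newton iteration, V/F⁰ = 0.5:
  V/F = 0.500: g = -0.2676, g' = -1.139 → V/F = 0.265
  V/F = 0.265: g = 0.0089, g' = -1.306 → V/F = 0.272
Converged at V/F = 0.272.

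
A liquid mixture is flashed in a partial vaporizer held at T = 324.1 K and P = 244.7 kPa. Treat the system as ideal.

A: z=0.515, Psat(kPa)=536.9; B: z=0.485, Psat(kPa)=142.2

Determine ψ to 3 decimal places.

Raoult's law: Kᵢ = Pᵢˢᵃᵗ/P = Pᵢˢᵃᵗ/244.7.
  K_A = 536.9/244.7 = 2.19412, K_B = 142.2/244.7 = 0.58112
Rachford–Rice: g(ψ) = Σ zᵢ(Kᵢ−1)/(1+ψ(Kᵢ−1)) = 0.
Feasibility: ΣzᵢKᵢ = 1.412, Σzᵢ/Kᵢ = 1.069 — both > 1, two phases present.
Binary case is linear: z₁(K₁−1)(1+ψ(K₂−1)) + z₂(K₂−1)(1+ψ(K₁−1)) = 0
⇒ ψ = [z₁(K₁−1)+z₂(K₂−1)] / [−(K₁−1)(K₂−1)] = 0.4118/0.5002 = 0.823

ψ = 0.823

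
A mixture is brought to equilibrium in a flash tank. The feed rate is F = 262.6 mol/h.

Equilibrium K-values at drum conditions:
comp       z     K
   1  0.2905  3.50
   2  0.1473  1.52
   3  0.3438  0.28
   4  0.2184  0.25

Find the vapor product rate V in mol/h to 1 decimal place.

V = 68.2 mol/h

Newton–Raphson from ψ = 0.44:
  ψ = 0.4400: g = -0.19863, g' = -1.0936 → ψ = 0.2584
  ψ = 0.2584: g = 0.00149, g' = -1.1592 → ψ = 0.2597
Converged at ψ = 0.2597.
Then V = ψ·F = 0.2597·262.6 = 68.2 mol/h and L = F − V = 194.4 mol/h.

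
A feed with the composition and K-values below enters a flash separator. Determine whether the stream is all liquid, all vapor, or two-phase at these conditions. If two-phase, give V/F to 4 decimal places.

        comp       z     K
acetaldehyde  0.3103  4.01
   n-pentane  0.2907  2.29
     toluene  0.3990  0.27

two-phase, V/F = 0.6218

ΣzᵢKᵢ = 2.0177; Σzᵢ/Kᵢ = 1.6821.
Both exceed 1, so a two-phase solution exists.
Rachford–Rice: g(ψ) = Σ zᵢ(Kᵢ−1)/(1+ψ(Kᵢ−1)) = 0.
Newton iteration, ψ⁰ = 0.46:
  ψ = 0.4600: g = 0.18850, g' = -1.1669 → ψ = 0.6215
  ψ = 0.6215: g = 0.00028, g' = -1.2026 → ψ = 0.6218
Converged at ψ = 0.6218.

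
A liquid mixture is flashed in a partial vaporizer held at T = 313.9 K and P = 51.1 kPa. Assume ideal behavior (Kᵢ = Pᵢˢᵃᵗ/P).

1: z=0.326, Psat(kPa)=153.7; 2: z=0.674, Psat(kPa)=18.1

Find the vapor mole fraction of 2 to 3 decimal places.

Raoult's law: Kᵢ = Pᵢˢᵃᵗ/P = Pᵢˢᵃᵗ/51.1.
  K_1 = 153.7/51.1 = 3.00783, K_2 = 18.1/51.1 = 0.35421
Let ψ = V/F and solve Σ zᵢ(Kᵢ−1)/(1+ψ(Kᵢ−1)) = 0.
Feasibility: ΣzᵢKᵢ = 1.219, Σzᵢ/Kᵢ = 2.011 — both > 1, two phases present.
Binary case is linear: z₁(K₁−1)(1+ψ(K₂−1)) + z₂(K₂−1)(1+ψ(K₁−1)) = 0
⇒ ψ = [z₁(K₁−1)+z₂(K₂−1)] / [−(K₁−1)(K₂−1)] = 0.2193/1.2966 = 0.169
Compositions from xᵢ = zᵢ/(1+ψ(Kᵢ−1)), yᵢ = Kᵢxᵢ:
  1: x = 0.243, y = 0.732
  2: x = 0.757, y = 0.268

y_2 = 0.268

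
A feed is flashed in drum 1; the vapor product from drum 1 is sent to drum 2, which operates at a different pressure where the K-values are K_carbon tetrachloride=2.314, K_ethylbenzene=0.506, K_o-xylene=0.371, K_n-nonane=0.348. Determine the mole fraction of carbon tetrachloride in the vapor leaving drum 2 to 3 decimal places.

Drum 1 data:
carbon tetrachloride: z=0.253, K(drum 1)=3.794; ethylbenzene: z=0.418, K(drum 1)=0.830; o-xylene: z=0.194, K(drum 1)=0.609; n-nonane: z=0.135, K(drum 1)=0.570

Drum 1:
Material balance + equilibrium reduce to Σ zᵢ(Kᵢ−1)/(1+ψ₁(Kᵢ−1)) = 0.
g(0) = ΣzᵢKᵢ − 1 = 0.502 and g(1) = 1 − Σzᵢ/Kᵢ = -0.126, so a root lies in (0, 1).
Newton–Raphson from ψ₁ = 0.64:
  ψ₁ = 0.640: g = -0.0075, g' = -0.370 → ψ₁ = 0.620
Converged at ψ₁ = 0.620.
Drum-1 compositions:
  carbon tetrachloride: x = 0.093, y = 0.351
  ethylbenzene: x = 0.467, y = 0.388
  o-xylene: x = 0.256, y = 0.156
  n-nonane: x = 0.184, y = 0.105
Drum-2 feed = drum-1 vapor: z₂ = (0.3513, 0.3878, 0.1560, 0.1049).
Drum 2:
Let ψ₂ = V/F and solve Σ zᵢ(Kᵢ−1)/(1+ψ₂(Kᵢ−1)) = 0.
g(0) = ΣzᵢKᵢ − 1 = 0.104 and g(1) = 1 − Σzᵢ/Kᵢ = -0.640, so a root lies in (0, 1).
Newton–Raphson from ψ₂ = 0.5:
  ψ₂ = 0.500: g = -0.2204, g' = -0.617 → ψ₂ = 0.143
  ψ₂ = 0.143: g = -0.0007, g' = -0.668 → ψ₂ = 0.142
Converged at ψ₂ = 0.142.
  carbon tetrachloride: x = 0.296, y = 0.685
  ethylbenzene: x = 0.417, y = 0.211
  o-xylene: x = 0.171, y = 0.064
  n-nonane: x = 0.116, y = 0.040

y_carbon tetrachloride (drum 2) = 0.685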